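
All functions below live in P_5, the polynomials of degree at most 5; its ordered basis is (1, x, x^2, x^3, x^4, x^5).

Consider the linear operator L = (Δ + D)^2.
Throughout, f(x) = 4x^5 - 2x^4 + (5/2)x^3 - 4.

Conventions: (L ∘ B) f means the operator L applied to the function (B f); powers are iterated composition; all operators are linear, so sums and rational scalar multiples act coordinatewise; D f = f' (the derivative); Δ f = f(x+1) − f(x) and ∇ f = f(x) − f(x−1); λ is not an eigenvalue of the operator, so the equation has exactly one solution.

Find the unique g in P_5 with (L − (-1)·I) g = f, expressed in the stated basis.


write g with unknown coordinates in the stated basis and equate coefficients in (L − (-1)·I) g = f
solving from the highest basis element down gives g = 4x^5 - 2x^4 - (635/2)x^3 - 384x^2 + 7276x + 6762
check: L g = 320x^3 + 384x^2 - 7276x - 6766
so L g − (-1)·g = 4x^5 - 2x^4 + (5/2)x^3 - 4 = f ✓

the image equals g(x) = 4x^5 - 2x^4 - (635/2)x^3 - 384x^2 + 7276x + 6762


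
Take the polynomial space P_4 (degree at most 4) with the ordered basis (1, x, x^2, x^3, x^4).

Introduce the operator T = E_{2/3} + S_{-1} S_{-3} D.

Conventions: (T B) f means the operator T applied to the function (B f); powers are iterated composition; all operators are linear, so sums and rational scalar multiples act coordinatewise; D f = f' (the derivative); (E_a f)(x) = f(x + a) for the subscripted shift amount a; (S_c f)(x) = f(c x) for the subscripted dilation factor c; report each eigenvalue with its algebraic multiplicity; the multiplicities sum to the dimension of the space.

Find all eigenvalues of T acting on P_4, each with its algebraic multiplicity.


λ = 1 (multiplicity 5)

image of 1: 1
image of x: x + 5/3
image of x^2: x^2 + (22/3)x + 4/9
image of x^3: x^3 + 29x^2 + (4/3)x + 8/27
image of x^4: x^4 + (332/3)x^3 + (8/3)x^2 + (32/27)x + 16/81
the matrix is upper triangular; its diagonal is (1, 1, 1, 1, 1)
for a triangular matrix the eigenvalues are the diagonal entries, with algebraic multiplicity their repetition count


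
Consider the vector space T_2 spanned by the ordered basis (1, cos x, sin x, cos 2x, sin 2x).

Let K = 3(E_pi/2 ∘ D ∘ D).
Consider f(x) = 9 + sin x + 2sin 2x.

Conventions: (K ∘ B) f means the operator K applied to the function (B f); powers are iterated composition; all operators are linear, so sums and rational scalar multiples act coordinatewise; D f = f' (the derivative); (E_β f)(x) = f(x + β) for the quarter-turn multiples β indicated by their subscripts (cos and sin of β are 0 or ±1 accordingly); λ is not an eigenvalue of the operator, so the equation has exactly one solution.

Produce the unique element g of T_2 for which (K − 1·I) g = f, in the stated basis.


write g with unknown coordinates in the stated basis and equate coefficients in (K − 1·I) g = f
solving from the highest basis element down gives g = -9 + (3/10)cos x - (1/10)sin x + (2/11)sin 2x
check: K g = (3/10)cos x + (9/10)sin x + (24/11)sin 2x
so K g − 1·g = 9 + sin x + 2sin 2x = f ✓

g(x) = -9 + (3/10)cos x - (1/10)sin x + (2/11)sin 2x


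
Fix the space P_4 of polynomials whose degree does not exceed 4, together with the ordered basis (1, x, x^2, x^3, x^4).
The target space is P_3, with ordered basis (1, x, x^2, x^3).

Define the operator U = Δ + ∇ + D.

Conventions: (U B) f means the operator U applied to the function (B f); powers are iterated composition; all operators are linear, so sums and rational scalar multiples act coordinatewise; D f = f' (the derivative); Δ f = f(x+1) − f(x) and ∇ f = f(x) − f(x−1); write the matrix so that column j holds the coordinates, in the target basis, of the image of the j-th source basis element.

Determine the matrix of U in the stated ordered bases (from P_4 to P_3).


image of 1: 0
image of x: 3
image of x^2: 6x
image of x^3: 9x^2 + 2
image of x^4: 12x^3 + 8x
each image's coordinates form column j of the matrix

the matrix is [[0, 3, 0, 2, 0]; [0, 0, 6, 0, 8]; [0, 0, 0, 9, 0]; [0, 0, 0, 0, 12]] (rows listed top to bottom)


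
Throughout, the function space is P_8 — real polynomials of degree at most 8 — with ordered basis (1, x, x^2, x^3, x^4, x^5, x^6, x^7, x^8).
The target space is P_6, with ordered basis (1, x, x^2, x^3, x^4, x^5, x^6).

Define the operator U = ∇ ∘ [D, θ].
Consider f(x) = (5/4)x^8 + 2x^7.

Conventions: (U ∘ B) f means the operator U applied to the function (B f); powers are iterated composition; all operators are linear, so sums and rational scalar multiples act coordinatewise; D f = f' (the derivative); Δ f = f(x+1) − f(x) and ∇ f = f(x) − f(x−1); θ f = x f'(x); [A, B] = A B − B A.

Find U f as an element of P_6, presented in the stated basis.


the image equals g(x) = 70x^6 - 126x^5 + 140x^4 - 70x^3 + 14x - 4

θ f = 10x^8 + 14x^7
D θ f = 80x^7 + 98x^6
D f = 10x^7 + 14x^6
θ D f = 70x^7 + 84x^6
[D, θ] f = 10x^7 + 14x^6
∇ [D, θ] f = 70x^6 - 126x^5 + 140x^4 - 70x^3 + 14x - 4


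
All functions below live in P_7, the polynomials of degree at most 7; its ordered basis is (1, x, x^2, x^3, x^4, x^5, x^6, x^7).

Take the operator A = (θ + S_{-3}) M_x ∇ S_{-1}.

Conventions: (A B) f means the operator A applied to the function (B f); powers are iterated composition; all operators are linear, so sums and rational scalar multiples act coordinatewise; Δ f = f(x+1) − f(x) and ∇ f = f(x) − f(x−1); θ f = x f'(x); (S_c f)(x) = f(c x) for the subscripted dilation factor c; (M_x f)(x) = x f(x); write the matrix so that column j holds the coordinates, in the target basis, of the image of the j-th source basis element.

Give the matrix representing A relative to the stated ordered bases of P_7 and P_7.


image of 1: 0
image of x: 2x
image of x^2: 22x^2 + 2x
image of x^3: 72x^3 + 33x^2 + 2x
image of x^4: 340x^4 + 144x^3 + 44x^2 + 2x
image of x^5: 1190x^5 + 850x^4 + 240x^3 + 55x^2 + 2x
image of x^6: 4410x^6 + 3570x^5 + 1700x^4 + 360x^3 + 66x^2 + 2x
image of x^7: 15260x^7 + 15435x^6 + 8330x^5 + 2975x^4 + 504x^3 + 77x^2 + 2x
each image's coordinates form column j of the matrix

the matrix is [[0, 0, 0, 0, 0, 0, 0, 0]; [0, 2, 2, 2, 2, 2, 2, 2]; [0, 0, 22, 33, 44, 55, 66, 77]; [0, 0, 0, 72, 144, 240, 360, 504]; [0, 0, 0, 0, 340, 850, 1700, 2975]; [0, 0, 0, 0, 0, 1190, 3570, 8330]; [0, 0, 0, 0, 0, 0, 4410, 15435]; [0, 0, 0, 0, 0, 0, 0, 15260]] (rows listed top to bottom)


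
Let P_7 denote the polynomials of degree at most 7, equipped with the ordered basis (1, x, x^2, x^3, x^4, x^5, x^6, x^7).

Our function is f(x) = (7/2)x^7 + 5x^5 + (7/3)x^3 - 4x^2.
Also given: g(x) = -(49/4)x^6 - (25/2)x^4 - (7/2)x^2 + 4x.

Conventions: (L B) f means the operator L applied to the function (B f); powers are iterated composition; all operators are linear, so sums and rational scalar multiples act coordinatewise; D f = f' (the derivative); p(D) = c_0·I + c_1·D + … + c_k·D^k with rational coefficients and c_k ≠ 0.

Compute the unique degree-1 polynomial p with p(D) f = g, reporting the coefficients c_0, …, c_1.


p(D) = -(1/2)·D, i.e. c_0 = 0, c_1 = -1/2

D^0 f = (7/2)x^7 + 5x^5 + (7/3)x^3 - 4x^2
D^1 f = (49/2)x^6 + 25x^4 + 7x^2 - 8x
matching coefficients of g against c_0 f + c_1 Df + … from the top degree down determines the c_i
solution: c_0 = 0, c_1 = -1/2


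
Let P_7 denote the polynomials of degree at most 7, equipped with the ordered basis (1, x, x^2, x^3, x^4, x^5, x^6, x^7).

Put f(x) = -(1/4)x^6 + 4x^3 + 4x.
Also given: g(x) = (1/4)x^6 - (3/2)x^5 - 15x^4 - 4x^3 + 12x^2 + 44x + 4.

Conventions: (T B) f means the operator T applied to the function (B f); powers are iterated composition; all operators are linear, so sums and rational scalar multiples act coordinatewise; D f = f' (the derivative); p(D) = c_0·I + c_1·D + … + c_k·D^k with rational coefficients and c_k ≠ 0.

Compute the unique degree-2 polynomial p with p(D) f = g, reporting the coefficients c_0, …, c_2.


p(D) = -I + D + 2·D^2, i.e. c_0 = -1, c_1 = 1, c_2 = 2

D^0 f = -(1/4)x^6 + 4x^3 + 4x
D^1 f = -(3/2)x^5 + 12x^2 + 4
D^2 f = -(15/2)x^4 + 24x
matching coefficients of g against c_0 f + c_1 Df + … from the top degree down determines the c_i
solution: c_0 = -1, c_1 = 1, c_2 = 2


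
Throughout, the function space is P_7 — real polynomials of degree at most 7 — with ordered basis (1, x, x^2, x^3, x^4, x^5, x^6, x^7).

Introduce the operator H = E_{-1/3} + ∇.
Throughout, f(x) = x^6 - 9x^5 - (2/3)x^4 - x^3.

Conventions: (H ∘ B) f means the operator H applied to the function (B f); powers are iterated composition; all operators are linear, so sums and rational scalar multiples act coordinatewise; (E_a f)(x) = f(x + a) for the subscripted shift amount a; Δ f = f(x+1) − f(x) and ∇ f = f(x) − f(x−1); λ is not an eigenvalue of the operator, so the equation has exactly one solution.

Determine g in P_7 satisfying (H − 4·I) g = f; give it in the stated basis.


the result is g(x) = -(1/3)x^6 + (23/9)x^5 + (368/81)x^4 - (3893/729)x^3 - (3910/2187)x^2 + (96740/19683)x - 111356/177147

write g with unknown coordinates in the stated basis and equate coefficients in (H − 4·I) g = f
solving from the highest basis element down gives g = -(1/3)x^6 + (23/9)x^5 + (368/81)x^4 - (3893/729)x^3 - (3910/2187)x^2 + (96740/19683)x - 111356/177147
check: H g = -(1/3)x^6 + (11/9)x^5 + (1418/81)x^4 - (16301/729)x^3 - (15640/2187)x^2 + (386960/19683)x - 445424/177147
so H g − 4·g = x^6 - 9x^5 - (2/3)x^4 - x^3 = f ✓


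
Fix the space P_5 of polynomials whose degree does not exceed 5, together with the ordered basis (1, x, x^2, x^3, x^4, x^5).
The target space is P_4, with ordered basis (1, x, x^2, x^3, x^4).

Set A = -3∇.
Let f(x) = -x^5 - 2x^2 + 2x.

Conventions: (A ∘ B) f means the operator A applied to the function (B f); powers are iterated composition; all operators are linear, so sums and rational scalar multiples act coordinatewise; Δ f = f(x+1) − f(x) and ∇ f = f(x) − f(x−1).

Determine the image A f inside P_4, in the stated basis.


g(x) = 15x^4 - 30x^3 + 30x^2 - 3x - 9

∇ f = -5x^4 + 10x^3 - 10x^2 + x + 3
(-3∇) f = 15x^4 - 30x^3 + 30x^2 - 3x - 9


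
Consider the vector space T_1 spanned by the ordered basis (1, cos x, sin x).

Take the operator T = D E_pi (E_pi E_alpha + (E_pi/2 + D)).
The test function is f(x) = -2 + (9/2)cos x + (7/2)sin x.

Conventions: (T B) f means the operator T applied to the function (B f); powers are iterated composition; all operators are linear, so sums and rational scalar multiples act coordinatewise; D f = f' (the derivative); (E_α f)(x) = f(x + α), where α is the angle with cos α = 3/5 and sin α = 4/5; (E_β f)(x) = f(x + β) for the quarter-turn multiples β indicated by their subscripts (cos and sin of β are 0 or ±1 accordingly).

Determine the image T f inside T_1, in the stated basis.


E_alpha f = -2 + (11/2)cos x - (3/2)sin x
E_pi E_alpha f = -2 - (11/2)cos x + (3/2)sin x
E_pi/2 f = -2 + (7/2)cos x - (9/2)sin x
D f = (7/2)cos x - (9/2)sin x
(E_pi/2 + D) f = -2 + 7cos x - 9sin x
(E_pi E_alpha + (E_pi/2 + D)) f = -4 + (3/2)cos x - (15/2)sin x
E_pi (E_pi E_alpha + (E_pi/2 + D)) f = -4 - (3/2)cos x + (15/2)sin x
D E_pi (E_pi E_alpha + (E_pi/2 + D)) f = (15/2)cos x + (3/2)sin x

the image equals g(x) = (15/2)cos x + (3/2)sin x


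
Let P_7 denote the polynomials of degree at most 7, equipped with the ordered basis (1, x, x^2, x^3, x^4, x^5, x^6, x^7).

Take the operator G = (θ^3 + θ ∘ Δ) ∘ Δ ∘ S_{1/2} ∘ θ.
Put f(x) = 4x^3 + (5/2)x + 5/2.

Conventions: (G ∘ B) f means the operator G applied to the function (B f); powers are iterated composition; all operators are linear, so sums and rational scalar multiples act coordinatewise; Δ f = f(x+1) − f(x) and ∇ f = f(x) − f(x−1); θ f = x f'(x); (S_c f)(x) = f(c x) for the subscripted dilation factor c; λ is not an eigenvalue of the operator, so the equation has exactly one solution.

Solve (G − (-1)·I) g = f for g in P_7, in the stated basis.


the image equals g(x) = 4x^3 - 36x^2 + 25x + 5/2

write g with unknown coordinates in the stated basis and equate coefficients in (G − (-1)·I) g = f
solving from the highest basis element down gives g = 4x^3 - 36x^2 + 25x + 5/2
check: G g = 36x^2 - (45/2)x
so G g − (-1)·g = 4x^3 + (5/2)x + 5/2 = f ✓


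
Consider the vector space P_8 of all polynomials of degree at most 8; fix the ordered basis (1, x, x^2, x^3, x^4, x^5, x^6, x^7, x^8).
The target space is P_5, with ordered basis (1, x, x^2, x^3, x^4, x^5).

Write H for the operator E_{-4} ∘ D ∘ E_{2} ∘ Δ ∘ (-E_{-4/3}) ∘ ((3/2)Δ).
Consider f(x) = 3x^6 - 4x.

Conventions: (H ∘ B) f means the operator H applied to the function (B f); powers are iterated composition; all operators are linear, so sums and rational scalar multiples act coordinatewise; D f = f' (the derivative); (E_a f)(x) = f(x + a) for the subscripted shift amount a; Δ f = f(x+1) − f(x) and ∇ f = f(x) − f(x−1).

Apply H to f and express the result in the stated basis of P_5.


Δ f = 18x^5 + 45x^4 + 60x^3 + 45x^2 + 18x - 1
((3/2)Δ) f = 27x^5 + (135/2)x^4 + 90x^3 + (135/2)x^2 + 27x - 3/2
E_{-4/3} ((3/2)Δ) f = 27x^5 - (225/2)x^4 + 210x^3 - (425/2)x^2 + (341/3)x - 563/18
(-E_{-4/3}) ((3/2)Δ) f = -27x^5 + (225/2)x^4 - 210x^3 + (425/2)x^2 - (341/3)x + 563/18
Δ (-E_{-4/3}) ((3/2)Δ) f = -135x^4 + 180x^3 - 225x^2 + 110x - 77/3
E_{2} (Δ ∘ (-E_{-4/3}) ∘ ((3/2)Δ)) f = -135x^4 - 900x^3 - 2385x^2 - 2950x - 4277/3
D E_{2} (Δ ∘ (-E_{-4/3}) ∘ ((3/2)Δ)) f = -540x^3 - 2700x^2 - 4770x - 2950
E_{-4} D E_{2} (Δ ∘ (-E_{-4/3}) ∘ ((3/2)Δ)) f = -540x^3 + 3780x^2 - 9090x + 7490

g(x) = -540x^3 + 3780x^2 - 9090x + 7490


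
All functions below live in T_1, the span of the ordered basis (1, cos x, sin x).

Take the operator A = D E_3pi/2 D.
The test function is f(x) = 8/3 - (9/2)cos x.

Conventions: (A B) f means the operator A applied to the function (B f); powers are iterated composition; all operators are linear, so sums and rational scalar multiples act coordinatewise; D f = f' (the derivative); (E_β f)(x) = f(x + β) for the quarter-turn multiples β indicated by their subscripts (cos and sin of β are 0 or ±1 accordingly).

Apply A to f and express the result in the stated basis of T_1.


the image equals g(x) = (9/2)sin x

D f = (9/2)sin x
E_3pi/2 D f = -(9/2)cos x
D E_3pi/2 D f = (9/2)sin x


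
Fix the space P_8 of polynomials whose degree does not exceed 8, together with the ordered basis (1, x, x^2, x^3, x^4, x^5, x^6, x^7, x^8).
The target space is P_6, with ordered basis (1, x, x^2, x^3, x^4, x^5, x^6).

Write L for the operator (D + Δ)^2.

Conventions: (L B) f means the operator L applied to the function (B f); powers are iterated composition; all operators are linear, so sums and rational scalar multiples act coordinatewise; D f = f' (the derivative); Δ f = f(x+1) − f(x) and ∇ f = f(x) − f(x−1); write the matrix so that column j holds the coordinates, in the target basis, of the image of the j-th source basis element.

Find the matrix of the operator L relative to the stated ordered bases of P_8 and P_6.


image of 1: 0
image of x: 0
image of x^2: 8
image of x^3: 24x + 12
image of x^4: 48x^2 + 48x + 22
image of x^5: 80x^3 + 120x^2 + 110x + 40
image of x^6: 120x^4 + 240x^3 + 330x^2 + 240x + 74
image of x^7: 168x^5 + 420x^4 + 770x^3 + 840x^2 + 518x + 140
image of x^8: 224x^6 + 672x^5 + 1540x^4 + 2240x^3 + 2072x^2 + 1120x + 270
each image's coordinates form column j of the matrix

the matrix is [[0, 0, 8, 12, 22, 40, 74, 140, 270]; [0, 0, 0, 24, 48, 110, 240, 518, 1120]; [0, 0, 0, 0, 48, 120, 330, 840, 2072]; [0, 0, 0, 0, 0, 80, 240, 770, 2240]; [0, 0, 0, 0, 0, 0, 120, 420, 1540]; [0, 0, 0, 0, 0, 0, 0, 168, 672]; [0, 0, 0, 0, 0, 0, 0, 0, 224]] (rows listed top to bottom)


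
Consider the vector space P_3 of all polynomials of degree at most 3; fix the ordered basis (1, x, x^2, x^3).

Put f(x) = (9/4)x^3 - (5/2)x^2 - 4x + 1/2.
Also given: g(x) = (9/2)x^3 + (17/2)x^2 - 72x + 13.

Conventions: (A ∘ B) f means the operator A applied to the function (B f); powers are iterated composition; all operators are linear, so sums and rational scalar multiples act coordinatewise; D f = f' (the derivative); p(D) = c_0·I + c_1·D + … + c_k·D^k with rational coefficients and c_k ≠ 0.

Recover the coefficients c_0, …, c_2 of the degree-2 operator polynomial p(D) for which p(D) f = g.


D^0 f = (9/4)x^3 - (5/2)x^2 - 4x + 1/2
D^1 f = (27/4)x^2 - 5x - 4
D^2 f = (27/2)x - 5
matching coefficients of g against c_0 f + c_1 Df + … from the top degree down determines the c_i
solution: c_0 = 2, c_1 = 2, c_2 = -4

p(D) = 2·I + 2·D − 4·D^2, i.e. c_0 = 2, c_1 = 2, c_2 = -4


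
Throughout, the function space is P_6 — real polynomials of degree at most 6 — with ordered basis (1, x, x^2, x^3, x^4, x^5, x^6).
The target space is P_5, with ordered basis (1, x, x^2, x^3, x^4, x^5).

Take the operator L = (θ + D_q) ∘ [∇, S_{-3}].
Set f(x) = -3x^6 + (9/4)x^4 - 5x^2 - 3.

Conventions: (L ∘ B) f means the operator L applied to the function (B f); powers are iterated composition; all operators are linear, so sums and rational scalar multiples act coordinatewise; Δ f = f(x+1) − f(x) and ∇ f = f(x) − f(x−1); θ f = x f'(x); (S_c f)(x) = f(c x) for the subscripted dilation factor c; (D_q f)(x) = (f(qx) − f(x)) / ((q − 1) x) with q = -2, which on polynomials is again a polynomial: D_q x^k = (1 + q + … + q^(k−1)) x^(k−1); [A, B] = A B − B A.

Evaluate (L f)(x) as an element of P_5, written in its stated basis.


the image equals g(x) = -87480x^5 - 75816x^4 - 278964x^3 - 70308x^2 - 43968x - 12540

S_{-3} f = -2187x^6 + (729/4)x^4 - 45x^2 - 3
∇ S_{-3} f = -13122x^5 + 32805x^4 - 43011x^3 + (63423/2)x^2 - 12483x + 8199/4
∇ f = -18x^5 + 45x^4 - 51x^3 + (63/2)x^2 - 19x + 23/4
S_{-3} ∇ f = 4374x^5 + 3645x^4 + 1377x^3 + (567/2)x^2 + 57x + 23/4
[∇, S_{-3}] f = -17496x^5 + 29160x^4 - 44388x^3 + 31428x^2 - 12540x + 2044
θ [∇, S_{-3}] f = -87480x^5 + 116640x^4 - 133164x^3 + 62856x^2 - 12540x
D_q [∇, S_{-3}] f = -192456x^4 - 145800x^3 - 133164x^2 - 31428x - 12540
(θ + D_q) [∇, S_{-3}] f = -87480x^5 - 75816x^4 - 278964x^3 - 70308x^2 - 43968x - 12540


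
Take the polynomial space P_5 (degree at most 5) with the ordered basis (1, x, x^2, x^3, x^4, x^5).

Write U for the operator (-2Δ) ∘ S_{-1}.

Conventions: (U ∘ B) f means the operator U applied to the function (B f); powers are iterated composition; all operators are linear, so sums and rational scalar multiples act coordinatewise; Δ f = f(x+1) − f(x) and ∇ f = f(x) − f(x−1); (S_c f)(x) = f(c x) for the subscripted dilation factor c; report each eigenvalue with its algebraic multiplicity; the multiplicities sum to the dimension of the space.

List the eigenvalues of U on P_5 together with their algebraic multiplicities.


image of 1: 0
image of x: 2
image of x^2: -4x - 2
image of x^3: 6x^2 + 6x + 2
image of x^4: -8x^3 - 12x^2 - 8x - 2
image of x^5: 10x^4 + 20x^3 + 20x^2 + 10x + 2
the matrix is upper triangular; its diagonal is (0, 0, 0, 0, 0, 0)
for a triangular matrix the eigenvalues are the diagonal entries, with algebraic multiplicity their repetition count

λ = 0 (multiplicity 6)


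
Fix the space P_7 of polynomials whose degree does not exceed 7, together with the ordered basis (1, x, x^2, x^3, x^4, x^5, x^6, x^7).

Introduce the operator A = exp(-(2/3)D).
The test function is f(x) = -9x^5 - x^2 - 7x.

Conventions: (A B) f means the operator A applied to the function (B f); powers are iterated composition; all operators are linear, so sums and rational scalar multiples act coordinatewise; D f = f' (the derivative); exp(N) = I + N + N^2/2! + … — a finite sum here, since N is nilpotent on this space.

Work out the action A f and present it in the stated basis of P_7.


order-1 term: 30x^4 + (4/3)x + 14/3
order-2 term: -40x^3 - 4/9
order-3 term: (80/3)x^2
order-4 term: -(80/9)x
order-5 term: 32/27
the series for exp(-(2/3)D) f terminates at order 5
exp(-(2/3)D) f = -9x^5 + 30x^4 - 40x^3 + (77/3)x^2 - (131/9)x + 146/27

the image equals g(x) = -9x^5 + 30x^4 - 40x^3 + (77/3)x^2 - (131/9)x + 146/27


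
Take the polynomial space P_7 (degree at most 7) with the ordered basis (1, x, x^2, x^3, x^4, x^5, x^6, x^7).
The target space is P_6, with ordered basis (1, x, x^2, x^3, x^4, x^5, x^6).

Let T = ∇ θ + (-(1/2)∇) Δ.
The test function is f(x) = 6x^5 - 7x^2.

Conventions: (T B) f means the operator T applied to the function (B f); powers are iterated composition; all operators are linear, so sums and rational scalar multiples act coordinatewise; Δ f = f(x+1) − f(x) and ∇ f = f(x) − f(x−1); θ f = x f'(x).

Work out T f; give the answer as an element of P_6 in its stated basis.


θ f = 30x^5 - 14x^2
∇ θ f = 150x^4 - 300x^3 + 300x^2 - 178x + 44
Δ f = 30x^4 + 60x^3 + 60x^2 + 16x - 1
∇ Δ f = 120x^3 + 60x - 14
(-(1/2)∇) Δ f = -60x^3 - 30x + 7
(∇ θ + (-(1/2)∇) Δ) f = 150x^4 - 360x^3 + 300x^2 - 208x + 51

the result is g(x) = 150x^4 - 360x^3 + 300x^2 - 208x + 51


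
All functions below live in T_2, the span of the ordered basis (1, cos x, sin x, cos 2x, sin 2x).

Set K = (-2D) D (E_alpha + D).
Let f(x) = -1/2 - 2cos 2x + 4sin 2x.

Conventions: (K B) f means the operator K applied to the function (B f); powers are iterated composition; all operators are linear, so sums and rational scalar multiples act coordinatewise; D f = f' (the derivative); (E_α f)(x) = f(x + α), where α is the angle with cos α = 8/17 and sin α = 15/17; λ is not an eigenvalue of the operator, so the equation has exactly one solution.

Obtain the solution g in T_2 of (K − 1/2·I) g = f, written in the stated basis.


write g with unknown coordinates in the stated basis and equate coefficients in (K − 1/2·I) g = f
solving from the highest basis element down gives g = 1 - (93244/621121)cos 2x - (75272/621121)sin 2x
check: K g = -(1288864/621121)cos 2x + (2446848/621121)sin 2x
so K g − 1/2·g = -1/2 - 2cos 2x + 4sin 2x = f ✓

g(x) = 1 - (93244/621121)cos 2x - (75272/621121)sin 2x


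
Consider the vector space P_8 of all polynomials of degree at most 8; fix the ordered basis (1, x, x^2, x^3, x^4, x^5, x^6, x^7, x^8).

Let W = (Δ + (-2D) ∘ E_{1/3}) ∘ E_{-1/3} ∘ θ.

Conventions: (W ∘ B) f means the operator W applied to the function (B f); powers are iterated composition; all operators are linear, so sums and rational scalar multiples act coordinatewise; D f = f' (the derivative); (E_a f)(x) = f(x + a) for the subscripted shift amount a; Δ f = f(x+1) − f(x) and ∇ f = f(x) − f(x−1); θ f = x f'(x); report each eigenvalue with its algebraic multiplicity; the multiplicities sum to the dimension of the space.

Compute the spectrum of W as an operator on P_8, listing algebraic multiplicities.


image of 1: 0
image of x: -1
image of x^2: -4x + 2/3
image of x^3: -9x^2 + 3x + 1
image of x^4: -16x^3 + 8x^2 + (16/3)x + 20/27
image of x^5: -25x^4 + (50/3)x^3 + (50/3)x^2 + (125/27)x + 55/81
image of x^6: -36x^5 + 30x^4 + 40x^3 + (50/3)x^2 + (44/9)x + 14/27
image of x^7: -49x^6 + 49x^5 + (245/3)x^4 + (1225/27)x^3 + (539/27)x^2 + (343/81)x + 301/729
image of x^8: -64x^7 + (224/3)x^6 + (448/3)x^5 + (2800/27)x^4 + (4928/81)x^3 + (1568/81)x^2 + (2752/729)x + 680/2187
the matrix is upper triangular; its diagonal is (0, 0, 0, 0, 0, 0, 0, 0, 0)
for a triangular matrix the eigenvalues are the diagonal entries, with algebraic multiplicity their repetition count

λ = 0 (multiplicity 9)


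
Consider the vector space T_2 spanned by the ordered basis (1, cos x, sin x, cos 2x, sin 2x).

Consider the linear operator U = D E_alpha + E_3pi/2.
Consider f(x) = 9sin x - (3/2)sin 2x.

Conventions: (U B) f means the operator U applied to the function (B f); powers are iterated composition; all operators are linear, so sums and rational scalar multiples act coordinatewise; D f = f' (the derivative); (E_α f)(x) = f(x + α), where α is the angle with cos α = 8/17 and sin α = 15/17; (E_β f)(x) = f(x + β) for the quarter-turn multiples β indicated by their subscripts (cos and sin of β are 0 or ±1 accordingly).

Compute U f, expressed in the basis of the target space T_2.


the image equals g(x) = -(81/17)cos x - (135/17)sin x + (483/289)cos 2x + (2307/578)sin 2x

E_alpha f = (135/17)cos x + (72/17)sin x - (360/289)cos 2x + (483/578)sin 2x
D E_alpha f = (72/17)cos x - (135/17)sin x + (483/289)cos 2x + (720/289)sin 2x
E_3pi/2 f = -9cos x + (3/2)sin 2x
(D E_alpha + E_3pi/2) f = -(81/17)cos x - (135/17)sin x + (483/289)cos 2x + (2307/578)sin 2x


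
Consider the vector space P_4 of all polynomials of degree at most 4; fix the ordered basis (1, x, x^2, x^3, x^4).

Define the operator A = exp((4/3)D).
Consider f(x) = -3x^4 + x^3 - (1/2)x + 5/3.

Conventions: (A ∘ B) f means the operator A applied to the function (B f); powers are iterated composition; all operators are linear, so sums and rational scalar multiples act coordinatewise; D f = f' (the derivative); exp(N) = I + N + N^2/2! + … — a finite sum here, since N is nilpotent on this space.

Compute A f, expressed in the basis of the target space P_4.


the image equals g(x) = -3x^4 - 15x^3 - 28x^2 - (425/18)x - 55/9

order-1 term: -16x^3 + 4x^2 - 2/3
order-2 term: -32x^2 + (16/3)x
order-3 term: -(256/9)x + 64/27
order-4 term: -256/27
the series for exp((4/3)D) f terminates at order 4
exp((4/3)D) f = -3x^4 - 15x^3 - 28x^2 - (425/18)x - 55/9


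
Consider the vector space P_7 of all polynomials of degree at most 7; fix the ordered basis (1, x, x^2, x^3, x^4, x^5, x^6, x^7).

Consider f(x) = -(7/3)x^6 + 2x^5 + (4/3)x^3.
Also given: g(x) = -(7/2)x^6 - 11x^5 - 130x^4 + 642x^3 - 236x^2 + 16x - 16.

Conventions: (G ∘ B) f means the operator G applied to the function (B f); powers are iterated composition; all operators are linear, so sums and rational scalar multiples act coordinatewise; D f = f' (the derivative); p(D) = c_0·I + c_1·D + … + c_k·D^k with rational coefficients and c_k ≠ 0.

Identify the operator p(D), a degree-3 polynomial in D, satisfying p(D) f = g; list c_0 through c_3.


c_0 = 3/2, c_1 = 1, c_2 = 2, c_3 = -2

D^0 f = -(7/3)x^6 + 2x^5 + (4/3)x^3
D^1 f = -14x^5 + 10x^4 + 4x^2
D^2 f = -70x^4 + 40x^3 + 8x
D^3 f = -280x^3 + 120x^2 + 8
matching coefficients of g against c_0 f + c_1 Df + … from the top degree down determines the c_i
solution: c_0 = 3/2, c_1 = 1, c_2 = 2, c_3 = -2


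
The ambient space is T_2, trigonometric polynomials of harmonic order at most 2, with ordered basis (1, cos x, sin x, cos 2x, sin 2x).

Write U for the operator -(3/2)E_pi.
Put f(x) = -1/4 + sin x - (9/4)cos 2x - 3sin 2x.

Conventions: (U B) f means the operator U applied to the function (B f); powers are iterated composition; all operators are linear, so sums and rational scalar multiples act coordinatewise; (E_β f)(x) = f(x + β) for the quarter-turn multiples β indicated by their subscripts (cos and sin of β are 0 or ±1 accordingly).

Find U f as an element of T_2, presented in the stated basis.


the image equals g(x) = 3/8 + (3/2)sin x + (27/8)cos 2x + (9/2)sin 2x

E_pi f = -1/4 - sin x - (9/4)cos 2x - 3sin 2x
(-(3/2)E_pi) f = 3/8 + (3/2)sin x + (27/8)cos 2x + (9/2)sin 2x


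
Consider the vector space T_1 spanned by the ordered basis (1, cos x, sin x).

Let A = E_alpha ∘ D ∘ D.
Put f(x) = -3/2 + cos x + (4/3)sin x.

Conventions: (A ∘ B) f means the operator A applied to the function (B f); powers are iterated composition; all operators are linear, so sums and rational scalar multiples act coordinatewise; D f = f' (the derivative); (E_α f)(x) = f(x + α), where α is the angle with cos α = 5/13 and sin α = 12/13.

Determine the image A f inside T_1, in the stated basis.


g(x) = -(21/13)cos x + (16/39)sin x

D f = (4/3)cos x - sin x
D D f = -cos x - (4/3)sin x
E_alpha D D f = -(21/13)cos x + (16/39)sin x


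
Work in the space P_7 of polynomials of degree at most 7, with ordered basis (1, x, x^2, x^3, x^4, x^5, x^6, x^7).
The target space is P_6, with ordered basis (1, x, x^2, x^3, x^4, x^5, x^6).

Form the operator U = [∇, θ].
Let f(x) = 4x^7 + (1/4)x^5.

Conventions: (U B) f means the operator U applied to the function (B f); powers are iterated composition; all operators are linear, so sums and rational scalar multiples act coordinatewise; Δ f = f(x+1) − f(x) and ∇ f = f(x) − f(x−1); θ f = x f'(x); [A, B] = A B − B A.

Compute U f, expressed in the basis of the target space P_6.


the image equals g(x) = 28x^6 - 168x^5 + (1685/4)x^4 - 565x^3 + (855/2)x^2 - 173x + 117/4

θ f = 28x^7 + (5/4)x^5
∇ θ f = 196x^6 - 588x^5 + (3945/4)x^4 - (1985/2)x^3 + (1201/2)x^2 - (809/4)x + 117/4
∇ f = 28x^6 - 84x^5 + (565/4)x^4 - (285/2)x^3 + (173/2)x^2 - (117/4)x + 17/4
θ ∇ f = 168x^6 - 420x^5 + 565x^4 - (855/2)x^3 + 173x^2 - (117/4)x
[∇, θ] f = 28x^6 - 168x^5 + (1685/4)x^4 - 565x^3 + (855/2)x^2 - 173x + 117/4


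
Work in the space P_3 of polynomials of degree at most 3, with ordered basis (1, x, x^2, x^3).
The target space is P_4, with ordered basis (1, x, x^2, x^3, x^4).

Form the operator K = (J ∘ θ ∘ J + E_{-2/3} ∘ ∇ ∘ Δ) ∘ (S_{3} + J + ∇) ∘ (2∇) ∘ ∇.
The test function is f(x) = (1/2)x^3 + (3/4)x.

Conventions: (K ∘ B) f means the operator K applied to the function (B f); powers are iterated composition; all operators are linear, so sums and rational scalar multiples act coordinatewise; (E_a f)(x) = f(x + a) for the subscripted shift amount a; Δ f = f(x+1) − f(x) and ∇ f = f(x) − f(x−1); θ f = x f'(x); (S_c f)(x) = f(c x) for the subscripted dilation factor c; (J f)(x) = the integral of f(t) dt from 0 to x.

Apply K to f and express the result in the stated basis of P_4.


g(x) = (3/4)x^4 + 4x^3 + 6

∇ f = (3/2)x^2 - (3/2)x + 5/4
∇ ∇ f = 3x - 3
(2∇) ∇ f = 6x - 6
S_{3} (2∇) ∇ f = 18x - 6
J (2∇) ∇ f = 3x^2 - 6x
∇ (2∇) ∇ f = 6
(S_{3} + J + ∇) (2∇) ∇ f = 3x^2 + 12x
J ((S_{3} + J + ∇) ∘ (2∇)) ∇ f = x^3 + 6x^2
θ J ((S_{3} + J + ∇) ∘ (2∇)) ∇ f = 3x^3 + 12x^2
J θ J ((S_{3} + J + ∇) ∘ (2∇)) ∇ f = (3/4)x^4 + 4x^3
Δ ((S_{3} + J + ∇) ∘ (2∇)) ∇ f = 6x + 15
∇ Δ ((S_{3} + J + ∇) ∘ (2∇)) ∇ f = 6
E_{-2/3} ∇ Δ ((S_{3} + J + ∇) ∘ (2∇)) ∇ f = 6
(J ∘ θ ∘ J + E_{-2/3} ∘ ∇ ∘ Δ) ((S_{3} + J + ∇) ∘ (2∇)) ∇ f = (3/4)x^4 + 4x^3 + 6


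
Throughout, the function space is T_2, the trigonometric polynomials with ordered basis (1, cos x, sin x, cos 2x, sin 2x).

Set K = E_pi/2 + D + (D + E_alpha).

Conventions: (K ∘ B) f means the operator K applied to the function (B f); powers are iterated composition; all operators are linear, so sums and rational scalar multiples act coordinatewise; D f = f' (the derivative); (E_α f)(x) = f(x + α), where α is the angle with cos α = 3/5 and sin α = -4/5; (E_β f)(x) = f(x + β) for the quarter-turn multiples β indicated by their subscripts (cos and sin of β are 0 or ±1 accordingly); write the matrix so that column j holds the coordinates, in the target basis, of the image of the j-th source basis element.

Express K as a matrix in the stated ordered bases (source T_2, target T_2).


image of 1: 2
image of cos x: (3/5)cos x - (11/5)sin x
image of sin x: (11/5)cos x + (3/5)sin x
image of cos 2x: -(32/25)cos 2x - (76/25)sin 2x
image of sin 2x: (76/25)cos 2x - (32/25)sin 2x
each image's coordinates form column j of the matrix

the matrix is [[2, 0, 0, 0, 0]; [0, 3/5, 11/5, 0, 0]; [0, -11/5, 3/5, 0, 0]; [0, 0, 0, -32/25, 76/25]; [0, 0, 0, -76/25, -32/25]] (rows listed top to bottom)


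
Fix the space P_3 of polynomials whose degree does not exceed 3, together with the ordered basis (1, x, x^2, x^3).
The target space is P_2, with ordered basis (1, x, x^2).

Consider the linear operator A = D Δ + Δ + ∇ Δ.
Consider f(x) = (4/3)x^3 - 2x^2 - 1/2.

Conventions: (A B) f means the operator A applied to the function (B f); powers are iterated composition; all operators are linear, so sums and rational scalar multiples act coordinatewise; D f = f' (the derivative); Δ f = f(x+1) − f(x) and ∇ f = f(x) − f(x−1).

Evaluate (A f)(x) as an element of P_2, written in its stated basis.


Δ f = 4x^2 - 2/3
D Δ f = 8x
Δ f = 4x^2 - 2/3
Δ f = 4x^2 - 2/3
∇ Δ f = 8x - 4
(D Δ + Δ + ∇ Δ) f = 4x^2 + 16x - 14/3

g(x) = 4x^2 + 16x - 14/3


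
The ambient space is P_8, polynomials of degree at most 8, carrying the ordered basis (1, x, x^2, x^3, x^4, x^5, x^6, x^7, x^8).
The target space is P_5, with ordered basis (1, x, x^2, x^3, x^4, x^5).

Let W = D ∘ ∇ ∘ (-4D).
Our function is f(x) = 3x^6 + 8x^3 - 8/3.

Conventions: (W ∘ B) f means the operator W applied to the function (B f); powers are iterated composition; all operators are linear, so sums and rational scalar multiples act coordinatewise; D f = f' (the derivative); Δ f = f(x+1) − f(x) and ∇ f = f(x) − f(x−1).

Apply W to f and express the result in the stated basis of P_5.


the result is g(x) = -1440x^3 + 2160x^2 - 1440x + 168

D f = 18x^5 + 24x^2
(-4D) f = -72x^5 - 96x^2
∇ (-4D) f = -360x^4 + 720x^3 - 720x^2 + 168x + 24
D ∇ (-4D) f = -1440x^3 + 2160x^2 - 1440x + 168


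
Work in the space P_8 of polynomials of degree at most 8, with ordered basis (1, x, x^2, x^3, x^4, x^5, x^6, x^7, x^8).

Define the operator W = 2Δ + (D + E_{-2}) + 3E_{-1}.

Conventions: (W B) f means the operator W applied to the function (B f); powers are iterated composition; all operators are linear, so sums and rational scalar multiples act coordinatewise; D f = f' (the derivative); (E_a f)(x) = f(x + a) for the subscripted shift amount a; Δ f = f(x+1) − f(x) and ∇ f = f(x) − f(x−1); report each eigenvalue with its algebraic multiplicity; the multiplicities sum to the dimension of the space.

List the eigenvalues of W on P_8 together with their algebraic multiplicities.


λ = 4 (multiplicity 9)

image of 1: 4
image of x: 4x - 2
image of x^2: 4x^2 - 4x + 9
image of x^3: 4x^3 - 6x^2 + 27x - 9
image of x^4: 4x^4 - 8x^3 + 54x^2 - 36x + 21
image of x^5: 4x^5 - 10x^4 + 90x^3 - 90x^2 + 105x - 33
image of x^6: 4x^6 - 12x^5 + 135x^4 - 180x^3 + 315x^2 - 198x + 69
image of x^7: 4x^7 - 14x^6 + 189x^5 - 315x^4 + 735x^3 - 693x^2 + 483x - 129
image of x^8: 4x^8 - 16x^7 + 252x^6 - 504x^5 + 1470x^4 - 1848x^3 + 1932x^2 - 1032x + 261
the matrix is upper triangular; its diagonal is (4, 4, 4, 4, 4, 4, 4, 4, 4)
for a triangular matrix the eigenvalues are the diagonal entries, with algebraic multiplicity their repetition count


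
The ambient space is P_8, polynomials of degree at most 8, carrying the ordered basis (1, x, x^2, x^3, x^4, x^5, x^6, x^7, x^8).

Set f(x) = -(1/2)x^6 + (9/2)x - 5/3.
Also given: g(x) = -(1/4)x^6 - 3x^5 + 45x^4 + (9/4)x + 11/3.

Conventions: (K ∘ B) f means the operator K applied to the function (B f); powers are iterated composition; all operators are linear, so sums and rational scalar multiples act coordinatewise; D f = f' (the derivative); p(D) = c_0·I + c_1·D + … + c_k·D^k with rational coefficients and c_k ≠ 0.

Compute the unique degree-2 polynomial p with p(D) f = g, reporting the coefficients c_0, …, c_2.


p(D) = (1/2)·I + D − 3·D^2, i.e. c_0 = 1/2, c_1 = 1, c_2 = -3

D^0 f = -(1/2)x^6 + (9/2)x - 5/3
D^1 f = -3x^5 + 9/2
D^2 f = -15x^4
matching coefficients of g against c_0 f + c_1 Df + … from the top degree down determines the c_i
solution: c_0 = 1/2, c_1 = 1, c_2 = -3


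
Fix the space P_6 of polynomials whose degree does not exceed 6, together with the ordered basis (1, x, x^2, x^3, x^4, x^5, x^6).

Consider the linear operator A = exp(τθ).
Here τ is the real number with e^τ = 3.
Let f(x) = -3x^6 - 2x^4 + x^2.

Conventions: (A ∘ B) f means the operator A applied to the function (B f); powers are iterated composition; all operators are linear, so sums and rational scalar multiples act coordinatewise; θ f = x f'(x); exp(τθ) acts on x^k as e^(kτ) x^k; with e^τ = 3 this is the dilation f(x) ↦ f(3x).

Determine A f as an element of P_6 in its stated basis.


exp(τθ) x^k = e^(kτ) x^k; with e^τ = 3 this sends x^k to 3^k x^k
x^2 ↦ 9 x^2
x^4 ↦ 81 x^4
x^6 ↦ 729 x^6
applying this coordinatewise to f: exp(τθ) f = -2187x^6 - 162x^4 + 9x^2

the image equals g(x) = -2187x^6 - 162x^4 + 9x^2


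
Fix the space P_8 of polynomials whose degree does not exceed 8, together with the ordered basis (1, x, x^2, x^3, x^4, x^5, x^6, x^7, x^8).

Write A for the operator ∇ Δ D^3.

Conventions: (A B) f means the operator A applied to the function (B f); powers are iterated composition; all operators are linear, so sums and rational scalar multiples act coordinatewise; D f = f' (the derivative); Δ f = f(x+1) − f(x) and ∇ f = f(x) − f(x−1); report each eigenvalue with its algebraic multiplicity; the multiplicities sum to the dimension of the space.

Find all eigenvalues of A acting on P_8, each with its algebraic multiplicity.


λ = 0 (multiplicity 9)

image of 1: 0
image of x: 0
image of x^2: 0
image of x^3: 0
image of x^4: 0
image of x^5: 120
image of x^6: 720x
image of x^7: 2520x^2 + 420
image of x^8: 6720x^3 + 3360x
the matrix is upper triangular; its diagonal is (0, 0, 0, 0, 0, 0, 0, 0, 0)
for a triangular matrix the eigenvalues are the diagonal entries, with algebraic multiplicity their repetition count


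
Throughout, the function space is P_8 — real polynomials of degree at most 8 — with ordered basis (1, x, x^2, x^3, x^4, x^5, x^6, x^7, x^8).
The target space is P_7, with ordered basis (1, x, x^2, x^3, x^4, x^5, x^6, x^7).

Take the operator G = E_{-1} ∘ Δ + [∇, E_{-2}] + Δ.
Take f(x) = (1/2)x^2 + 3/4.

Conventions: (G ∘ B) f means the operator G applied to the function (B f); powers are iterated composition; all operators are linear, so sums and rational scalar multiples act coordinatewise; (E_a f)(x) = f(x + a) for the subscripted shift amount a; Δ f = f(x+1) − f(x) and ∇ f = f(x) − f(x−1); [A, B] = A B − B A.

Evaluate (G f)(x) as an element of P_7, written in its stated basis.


the result is g(x) = 2x

Δ f = x + 1/2
E_{-1} Δ f = x - 1/2
E_{-2} f = (1/2)x^2 - 2x + 11/4
∇ E_{-2} f = x - 5/2
∇ f = x - 1/2
E_{-2} ∇ f = x - 5/2
[∇, E_{-2}] f = 0
Δ f = x + 1/2
(E_{-1} ∘ Δ + [∇, E_{-2}] + Δ) f = 2x


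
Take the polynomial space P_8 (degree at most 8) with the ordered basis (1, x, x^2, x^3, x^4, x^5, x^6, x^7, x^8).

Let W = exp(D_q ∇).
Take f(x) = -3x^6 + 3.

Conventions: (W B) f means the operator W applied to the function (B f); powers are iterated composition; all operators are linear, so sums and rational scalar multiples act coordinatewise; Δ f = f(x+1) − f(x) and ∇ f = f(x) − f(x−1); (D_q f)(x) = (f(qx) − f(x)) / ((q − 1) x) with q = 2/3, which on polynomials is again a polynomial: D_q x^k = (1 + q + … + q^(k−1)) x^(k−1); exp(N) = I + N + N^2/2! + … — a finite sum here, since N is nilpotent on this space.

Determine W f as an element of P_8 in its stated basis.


the image equals g(x) = -3x^6 - (422/9)x^4 + (325/3)x^3 - (26296/81)x^2 + (10445/18)x - 257545/486

order-1 term: -(422/9)x^4 + (325/3)x^3 - (380/3)x^2 + 75x - 18
order-2 term: -(16036/81)x^2 + (9095/18)x - 6893/18
order-3 term: -32072/243
the series for exp(D_q ∇) f terminates at order 3
exp(D_q ∇) f = -3x^6 - (422/9)x^4 + (325/3)x^3 - (26296/81)x^2 + (10445/18)x - 257545/486


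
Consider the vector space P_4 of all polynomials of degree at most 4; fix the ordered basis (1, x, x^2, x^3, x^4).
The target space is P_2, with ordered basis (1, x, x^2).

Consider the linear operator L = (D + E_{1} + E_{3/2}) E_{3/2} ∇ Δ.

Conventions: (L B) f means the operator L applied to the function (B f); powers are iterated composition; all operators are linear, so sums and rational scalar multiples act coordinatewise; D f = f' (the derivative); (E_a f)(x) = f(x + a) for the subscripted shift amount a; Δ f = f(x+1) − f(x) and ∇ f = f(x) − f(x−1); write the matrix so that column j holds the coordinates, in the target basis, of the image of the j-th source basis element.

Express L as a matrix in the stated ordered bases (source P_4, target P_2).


the matrix is [[0, 0, 4, 39, 223]; [0, 0, 0, 12, 156]; [0, 0, 0, 0, 24]] (rows listed top to bottom)

image of 1: 0
image of x: 0
image of x^2: 4
image of x^3: 12x + 39
image of x^4: 24x^2 + 156x + 223
each image's coordinates form column j of the matrix
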